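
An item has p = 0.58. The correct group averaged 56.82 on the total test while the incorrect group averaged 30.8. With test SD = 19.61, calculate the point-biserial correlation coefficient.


q = 1 - p = 0.42
rpb = ((M1 - M0) / SD) * sqrt(p * q)
rpb = ((56.82 - 30.8) / 19.61) * sqrt(0.58 * 0.42)
rpb = 0.6549

0.6549


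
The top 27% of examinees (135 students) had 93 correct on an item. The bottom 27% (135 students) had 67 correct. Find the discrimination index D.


p_upper = 93/135 = 0.6889
p_lower = 67/135 = 0.4963
D = 0.6889 - 0.4963 = 0.1926

0.1926


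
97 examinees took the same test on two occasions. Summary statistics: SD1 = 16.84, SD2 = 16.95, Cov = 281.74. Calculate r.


r = cov(X,Y) / (SD_X * SD_Y)
r = 281.74 / (16.84 * 16.95)
r = 281.74 / 285.438
r = 0.987

0.987


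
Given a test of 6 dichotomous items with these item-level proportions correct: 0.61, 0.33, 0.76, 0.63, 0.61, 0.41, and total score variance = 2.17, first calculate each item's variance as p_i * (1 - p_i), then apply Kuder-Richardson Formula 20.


For each item, compute p_i * q_i:
  Item 1: 0.61 * 0.39 = 0.2379
  Item 2: 0.33 * 0.67 = 0.2211
  Item 3: 0.76 * 0.24 = 0.1824
  Item 4: 0.63 * 0.37 = 0.2331
  Item 5: 0.61 * 0.39 = 0.2379
  Item 6: 0.41 * 0.59 = 0.2419
Sum(p_i * q_i) = 0.2379 + 0.2211 + 0.1824 + 0.2331 + 0.2379 + 0.2419 = 1.3543
KR-20 = (k/(k-1)) * (1 - Sum(p_i*q_i) / Var_total)
= (6/5) * (1 - 1.3543/2.17)
= 1.2 * 0.3759
KR-20 = 0.4511

0.4511


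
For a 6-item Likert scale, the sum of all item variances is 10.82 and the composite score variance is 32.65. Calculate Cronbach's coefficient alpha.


alpha = (k/(k-1)) * (1 - sum(si^2)/s_total^2)
= (6/5) * (1 - 10.82/32.65)
alpha = 0.8023

0.8023


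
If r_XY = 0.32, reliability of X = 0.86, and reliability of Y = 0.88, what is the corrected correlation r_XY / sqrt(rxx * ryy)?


r_corrected = rxy / sqrt(rxx * ryy)
= 0.32 / sqrt(0.86 * 0.88)
= 0.32 / sqrt(0.7568)
= 0.32 / 0.869943
r_corrected = 0.3678

0.3678


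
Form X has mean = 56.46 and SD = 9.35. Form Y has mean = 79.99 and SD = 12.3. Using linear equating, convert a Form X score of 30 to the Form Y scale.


slope = SD_Y / SD_X = 12.3 / 9.35 ~ 1.3155
intercept = mean_Y - slope * mean_X = 79.99 - (12.3 / 9.35) * 56.46 ~ 5.7164
Y = slope * X + intercept. To avoid rounding drift from the rounded slope/intercept, evaluate the equivalent form Y = mean_Y + SD_Y * (X - mean_X) / SD_X at full precision:
Y = 79.99 + 12.3 * (30 - 56.46) / 9.35
Y = 79.99 - 12.3 * 26.46 / 9.35
Y = 79.99 - 325.458 / 9.35
Y = 79.99 - 34.8083
Y = 45.1817

45.1817


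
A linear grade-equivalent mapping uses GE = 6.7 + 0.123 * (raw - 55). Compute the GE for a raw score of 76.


raw - median = 76 - 55 = 21
slope * diff = 0.123 * 21 = 2.583
GE = 6.7 + 2.583
GE = 9.283

9.283


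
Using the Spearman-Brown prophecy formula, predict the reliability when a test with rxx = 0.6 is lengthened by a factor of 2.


r_new = (n * rxx) / (1 + (n-1) * rxx)
r_new = (2 * 0.6) / (1 + 1 * 0.6)
r_new = 1.2 / 1.6
r_new = 0.75

0.75


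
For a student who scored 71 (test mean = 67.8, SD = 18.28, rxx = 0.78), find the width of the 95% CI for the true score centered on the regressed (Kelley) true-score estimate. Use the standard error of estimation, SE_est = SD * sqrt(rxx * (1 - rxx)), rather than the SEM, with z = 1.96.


True score estimate = 0.78*71 + 0.22*67.8 = 70.296
SE_est = SD * sqrt(rxx * (1 - rxx)) = 18.28 * sqrt(0.78 * 0.22) = 18.28 * sqrt(0.1716) = 7.572422
CI = T_est +/- z * SE_est, so width = 2 * z * SE_est = 2 * 1.96 * 7.572422
Width = 29.6839

29.6839


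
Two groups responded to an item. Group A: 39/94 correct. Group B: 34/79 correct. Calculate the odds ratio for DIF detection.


Odds_A = 39/55 = 0.7091
Odds_B = 34/45 = 0.7556
OR = Odds_A / Odds_B = 0.7091 / 0.7556
Exactly, OR = (39 * 45) / (55 * 34) = 1755 / 1870
OR = 0.9385

0.9385


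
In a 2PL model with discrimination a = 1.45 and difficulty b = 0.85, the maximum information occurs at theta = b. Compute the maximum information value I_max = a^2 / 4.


For 2PL, max info at theta = b = 0.85
I_max = a^2 / 4 = 1.45^2 / 4
= 2.1025 / 4
I_max = 0.5256

0.5256


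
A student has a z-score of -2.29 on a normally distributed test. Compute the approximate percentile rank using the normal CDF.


CDF(z) = 0.5 * (1 + erf(z/sqrt(2)))
erf(-1.6193) = -0.978
CDF = 0.011
Percentile rank = 0.011 * 100 = 1.1

1.1


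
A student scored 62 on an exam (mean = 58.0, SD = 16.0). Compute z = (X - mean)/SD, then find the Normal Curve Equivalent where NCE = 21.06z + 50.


z = (X - mean) / SD = (62 - 58.0) / 16.0
z = 4.0 / 16.0
z = 0.25
NCE = NCE = 21.06z + 50
Carry z at full precision (z = 4.0 / 16.0) into the conversion:
NCE = 21.06 * (4.0 / 16.0) + 50 = 84.24 / 16.0 + 50
NCE = 5.265 + 50
NCE = 55.265

55.265


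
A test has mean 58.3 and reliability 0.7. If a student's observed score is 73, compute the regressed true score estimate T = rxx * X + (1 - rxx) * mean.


T_est = rxx * X + (1 - rxx) * mean
T_est = 0.7 * 73 + 0.3 * 58.3
T_est = 51.1 + 17.49
T_est = 68.59

68.59


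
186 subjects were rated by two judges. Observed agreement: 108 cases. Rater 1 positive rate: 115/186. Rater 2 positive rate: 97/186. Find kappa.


P_o = 108/186 = 0.580645
P_e = (115*97 + 71*89) / 34596 = 0.505087
kappa = (P_o - P_e) / (1 - P_e)
kappa = (0.580645 - 0.505087) / (1 - 0.505087)
kappa = 0.1527

0.1527


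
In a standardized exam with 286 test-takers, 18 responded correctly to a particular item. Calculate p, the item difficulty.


Item difficulty p = number correct / total examinees
p = 18 / 286
p = 0.0629

0.0629


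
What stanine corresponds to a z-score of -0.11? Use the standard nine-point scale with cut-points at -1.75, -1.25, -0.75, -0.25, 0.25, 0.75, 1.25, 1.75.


Stanine boundaries: [-1.75, -1.25, -0.75, -0.25, 0.25, 0.75, 1.25, 1.75]
z = -0.11
Check each boundary:
  z >= -1.75 -> could be stanine 2
  z >= -1.25 -> could be stanine 3
  z >= -0.75 -> could be stanine 4
  z >= -0.25 -> could be stanine 5
  z < 0.25
  z < 0.75
  z < 1.25
  z < 1.75
Highest qualifying boundary gives stanine = 5

5


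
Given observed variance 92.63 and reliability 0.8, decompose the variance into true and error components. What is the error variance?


var_true = rxx * var_obs = 0.8 * 92.63 = 74.104
var_error = var_obs - var_true
var_error = 92.63 - 74.104
var_error = 18.526

18.526


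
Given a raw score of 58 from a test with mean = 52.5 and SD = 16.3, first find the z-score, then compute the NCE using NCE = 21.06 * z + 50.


z = (X - mean) / SD = (58 - 52.5) / 16.3
z = 5.5 / 16.3
z = 0.3374
NCE = NCE = 21.06z + 50
Carry z at full precision (z = 5.5 / 16.3) into the conversion:
NCE = 21.06 * (5.5 / 16.3) + 50 = 115.83 / 16.3 + 50
NCE = 7.1061 + 50
NCE = 57.1061

57.1061


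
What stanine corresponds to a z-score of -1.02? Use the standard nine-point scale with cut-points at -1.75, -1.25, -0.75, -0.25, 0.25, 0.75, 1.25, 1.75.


Stanine boundaries: [-1.75, -1.25, -0.75, -0.25, 0.25, 0.75, 1.25, 1.75]
z = -1.02
Check each boundary:
  z >= -1.75 -> could be stanine 2
  z >= -1.25 -> could be stanine 3
  z < -0.75
  z < -0.25
  z < 0.25
  z < 0.75
  z < 1.25
  z < 1.75
Highest qualifying boundary gives stanine = 3

3


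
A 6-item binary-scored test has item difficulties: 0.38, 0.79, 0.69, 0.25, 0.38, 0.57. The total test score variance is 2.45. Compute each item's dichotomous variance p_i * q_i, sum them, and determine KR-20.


For each item, compute p_i * q_i:
  Item 1: 0.38 * 0.62 = 0.2356
  Item 2: 0.79 * 0.21 = 0.1659
  Item 3: 0.69 * 0.31 = 0.2139
  Item 4: 0.25 * 0.75 = 0.1875
  Item 5: 0.38 * 0.62 = 0.2356
  Item 6: 0.57 * 0.43 = 0.2451
Sum(p_i * q_i) = 0.2356 + 0.1659 + 0.2139 + 0.1875 + 0.2356 + 0.2451 = 1.2836
KR-20 = (k/(k-1)) * (1 - Sum(p_i*q_i) / Var_total)
= (6/5) * (1 - 1.2836/2.45)
= 1.2 * 0.4761
KR-20 = 0.5713

0.5713


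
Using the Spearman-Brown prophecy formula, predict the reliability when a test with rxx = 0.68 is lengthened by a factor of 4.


r_new = (n * rxx) / (1 + (n-1) * rxx)
r_new = (4 * 0.68) / (1 + 3 * 0.68)
r_new = 2.72 / 3.04
r_new = 0.8947

0.8947


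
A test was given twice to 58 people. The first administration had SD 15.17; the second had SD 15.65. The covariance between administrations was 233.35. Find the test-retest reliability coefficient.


r = cov(X,Y) / (SD_X * SD_Y)
r = 233.35 / (15.17 * 15.65)
r = 233.35 / 237.4105
r = 0.9829

0.9829


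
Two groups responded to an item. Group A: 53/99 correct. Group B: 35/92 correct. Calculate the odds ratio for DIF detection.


Odds_A = 53/46 = 1.1522
Odds_B = 35/57 = 0.614
OR = Odds_A / Odds_B = 1.1522 / 0.614
Exactly, OR = (53 * 57) / (46 * 35) = 3021 / 1610
OR = 1.8764

1.8764


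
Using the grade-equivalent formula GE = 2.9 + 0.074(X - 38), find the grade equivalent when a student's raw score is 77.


raw - median = 77 - 38 = 39
slope * diff = 0.074 * 39 = 2.886
GE = 2.9 + 2.886
GE = 5.786

5.786


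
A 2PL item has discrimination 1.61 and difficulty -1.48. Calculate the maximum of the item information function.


For 2PL, max info at theta = b = -1.48
I_max = a^2 / 4 = 1.61^2 / 4
= 2.5921 / 4
I_max = 0.648

0.648


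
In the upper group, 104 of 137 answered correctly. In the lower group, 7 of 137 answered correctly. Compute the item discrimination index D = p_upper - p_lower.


p_upper = 104/137 = 0.7591
p_lower = 7/137 = 0.0511
D = 0.7591 - 0.0511 = 0.708

0.708


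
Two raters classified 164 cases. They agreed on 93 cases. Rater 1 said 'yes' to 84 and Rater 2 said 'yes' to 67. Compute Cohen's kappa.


P_o = 93/164 = 0.567073
P_e = (84*67 + 80*97) / 26896 = 0.497769
kappa = (P_o - P_e) / (1 - P_e)
kappa = (0.567073 - 0.497769) / (1 - 0.497769)
kappa = 0.138

0.138


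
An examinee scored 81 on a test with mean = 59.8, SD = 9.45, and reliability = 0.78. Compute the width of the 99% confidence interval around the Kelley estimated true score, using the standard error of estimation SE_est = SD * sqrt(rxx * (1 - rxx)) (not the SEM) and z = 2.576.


True score estimate = 0.78*81 + 0.22*59.8 = 76.336
SE_est = SD * sqrt(rxx * (1 - rxx)) = 9.45 * sqrt(0.78 * 0.22) = 9.45 * sqrt(0.1716) = 3.914628
CI = T_est +/- z * SE_est, so width = 2 * z * SE_est = 2 * 2.576 * 3.914628
Width = 20.1682

20.1682


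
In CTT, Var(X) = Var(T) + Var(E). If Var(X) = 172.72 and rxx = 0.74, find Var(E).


var_true = rxx * var_obs = 0.74 * 172.72 = 127.8128
var_error = var_obs - var_true
var_error = 172.72 - 127.8128
var_error = 44.9072

44.9072


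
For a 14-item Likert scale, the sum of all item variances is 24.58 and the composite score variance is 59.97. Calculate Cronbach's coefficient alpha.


alpha = (k/(k-1)) * (1 - sum(si^2)/s_total^2)
= (14/13) * (1 - 24.58/59.97)
alpha = 0.6355

0.6355


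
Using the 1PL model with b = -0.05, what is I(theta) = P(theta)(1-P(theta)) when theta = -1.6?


P = 1/(1+exp(-(-1.6--0.05))) = 0.1751
I = P*(1-P) = 0.1751 * 0.8249
I = 0.1444

0.1444


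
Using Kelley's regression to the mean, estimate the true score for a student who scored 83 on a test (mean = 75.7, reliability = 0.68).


T_est = rxx * X + (1 - rxx) * mean
T_est = 0.68 * 83 + 0.32 * 75.7
T_est = 56.44 + 24.224
T_est = 80.664

80.664


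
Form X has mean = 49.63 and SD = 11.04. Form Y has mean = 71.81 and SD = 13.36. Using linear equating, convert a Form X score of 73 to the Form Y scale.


slope = SD_Y / SD_X = 13.36 / 11.04 ~ 1.2101
intercept = mean_Y - slope * mean_X = 71.81 - (13.36 / 11.04) * 49.63 ~ 11.7505
Y = slope * X + intercept. To avoid rounding drift from the rounded slope/intercept, evaluate the equivalent form Y = mean_Y + SD_Y * (X - mean_X) / SD_X at full precision:
Y = 71.81 + 13.36 * (73 - 49.63) / 11.04
Y = 71.81 + 13.36 * 23.37 / 11.04
Y = 71.81 + 312.2232 / 11.04
Y = 71.81 + 28.2811
Y = 100.0911

100.0911


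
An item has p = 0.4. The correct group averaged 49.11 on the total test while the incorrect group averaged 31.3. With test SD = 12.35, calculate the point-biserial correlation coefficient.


q = 1 - p = 0.6
rpb = ((M1 - M0) / SD) * sqrt(p * q)
rpb = ((49.11 - 31.3) / 12.35) * sqrt(0.4 * 0.6)
rpb = 0.7065

0.7065


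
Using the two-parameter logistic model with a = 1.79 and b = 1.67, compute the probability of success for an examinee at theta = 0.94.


a*(theta - b) = 1.79 * (0.94 - 1.67) = -1.3067
exp(--1.3067) = 3.694
P = 1 / (1 + 3.694)
P = 0.213

0.213


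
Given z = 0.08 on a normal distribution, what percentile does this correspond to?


CDF(z) = 0.5 * (1 + erf(z/sqrt(2)))
erf(0.0566) = 0.0638
CDF = 0.5319
Percentile rank = 0.5319 * 100 = 53.19

53.19


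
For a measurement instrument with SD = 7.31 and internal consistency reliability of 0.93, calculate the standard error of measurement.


SEM = SD * sqrt(1 - rxx)
SEM = 7.31 * sqrt(1 - 0.93)
SEM = 7.31 * sqrt(0.07) = 7.31 * 0.264575
SEM = 1.934

1.934


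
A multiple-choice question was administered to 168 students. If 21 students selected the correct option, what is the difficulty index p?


Item difficulty p = number correct / total examinees
p = 21 / 168
p = 0.125

0.125


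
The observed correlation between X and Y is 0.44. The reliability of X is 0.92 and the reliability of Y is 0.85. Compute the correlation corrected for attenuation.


r_corrected = rxy / sqrt(rxx * ryy)
= 0.44 / sqrt(0.92 * 0.85)
= 0.44 / sqrt(0.782)
= 0.44 / 0.884308
r_corrected = 0.4976

0.4976


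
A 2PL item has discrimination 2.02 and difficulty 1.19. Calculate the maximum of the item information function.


For 2PL, max info at theta = b = 1.19
I_max = a^2 / 4 = 2.02^2 / 4
= 4.0804 / 4
I_max = 1.0201

1.0201


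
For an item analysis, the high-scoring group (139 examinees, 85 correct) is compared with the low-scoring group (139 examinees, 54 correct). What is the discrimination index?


p_upper = 85/139 = 0.6115
p_lower = 54/139 = 0.3885
D = 0.6115 - 0.3885 = 0.223

0.223


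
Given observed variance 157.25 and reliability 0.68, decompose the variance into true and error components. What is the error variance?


var_true = rxx * var_obs = 0.68 * 157.25 = 106.93
var_error = var_obs - var_true
var_error = 157.25 - 106.93
var_error = 50.32

50.32


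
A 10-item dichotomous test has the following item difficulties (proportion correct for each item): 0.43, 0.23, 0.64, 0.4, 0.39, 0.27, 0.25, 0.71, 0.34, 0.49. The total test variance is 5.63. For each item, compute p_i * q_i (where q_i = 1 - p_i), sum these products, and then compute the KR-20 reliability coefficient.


For each item, compute p_i * q_i:
  Item 1: 0.43 * 0.57 = 0.2451
  Item 2: 0.23 * 0.77 = 0.1771
  Item 3: 0.64 * 0.36 = 0.2304
  Item 4: 0.4 * 0.6 = 0.24
  Item 5: 0.39 * 0.61 = 0.2379
  Item 6: 0.27 * 0.73 = 0.1971
  Item 7: 0.25 * 0.75 = 0.1875
  Item 8: 0.71 * 0.29 = 0.2059
  Item 9: 0.34 * 0.66 = 0.2244
  Item 10: 0.49 * 0.51 = 0.2499
Sum(p_i * q_i) = 0.2451 + 0.1771 + 0.2304 + 0.24 + 0.2379 + 0.1971 + 0.1875 + 0.2059 + 0.2244 + 0.2499 = 2.1953
KR-20 = (k/(k-1)) * (1 - Sum(p_i*q_i) / Var_total)
= (10/9) * (1 - 2.1953/5.63)
= 1.1111 * 0.6101
KR-20 = 0.6779

0.6779


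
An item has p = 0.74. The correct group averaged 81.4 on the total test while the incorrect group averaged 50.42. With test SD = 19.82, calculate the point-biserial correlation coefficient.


q = 1 - p = 0.26
rpb = ((M1 - M0) / SD) * sqrt(p * q)
rpb = ((81.4 - 50.42) / 19.82) * sqrt(0.74 * 0.26)
rpb = 0.6856

0.6856


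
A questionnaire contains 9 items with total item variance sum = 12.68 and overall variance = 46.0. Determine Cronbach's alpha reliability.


alpha = (k/(k-1)) * (1 - sum(si^2)/s_total^2)
= (9/8) * (1 - 12.68/46.0)
alpha = 0.8149

0.8149


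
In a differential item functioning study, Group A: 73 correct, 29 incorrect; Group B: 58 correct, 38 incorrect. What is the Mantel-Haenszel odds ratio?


Odds_A = 73/29 = 2.5172
Odds_B = 58/38 = 1.5263
OR = Odds_A / Odds_B = 2.5172 / 1.5263
Exactly, OR = (73 * 38) / (29 * 58) = 2774 / 1682
OR = 1.6492

1.6492


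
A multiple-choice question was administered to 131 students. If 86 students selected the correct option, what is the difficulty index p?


Item difficulty p = number correct / total examinees
p = 86 / 131
p = 0.6565

0.6565


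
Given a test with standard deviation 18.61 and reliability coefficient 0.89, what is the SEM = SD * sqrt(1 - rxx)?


SEM = SD * sqrt(1 - rxx)
SEM = 18.61 * sqrt(1 - 0.89)
SEM = 18.61 * sqrt(0.11) = 18.61 * 0.331662
SEM = 6.1722

6.1722


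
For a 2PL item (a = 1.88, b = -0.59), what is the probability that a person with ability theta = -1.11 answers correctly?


a*(theta - b) = 1.88 * (-1.11 - -0.59) = -0.9776
exp(--0.9776) = 2.6581
P = 1 / (1 + 2.6581)
P = 0.2734

0.2734


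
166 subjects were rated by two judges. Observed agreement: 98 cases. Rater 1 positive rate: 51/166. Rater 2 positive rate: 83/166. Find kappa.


P_o = 98/166 = 0.590361
P_e = (51*83 + 115*83) / 27556 = 0.5
kappa = (P_o - P_e) / (1 - P_e)
kappa = (0.590361 - 0.5) / (1 - 0.5)
kappa = 0.1807

0.1807


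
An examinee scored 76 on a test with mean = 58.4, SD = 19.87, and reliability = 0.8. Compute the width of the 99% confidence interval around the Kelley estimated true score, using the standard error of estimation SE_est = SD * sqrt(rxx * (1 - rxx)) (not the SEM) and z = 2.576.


True score estimate = 0.8*76 + 0.2*58.4 = 72.48
SE_est = SD * sqrt(rxx * (1 - rxx)) = 19.87 * sqrt(0.8 * 0.2) = 19.87 * sqrt(0.16) = 7.948
CI = T_est +/- z * SE_est, so width = 2 * z * SE_est = 2 * 2.576 * 7.948
Width = 40.9481

40.9481


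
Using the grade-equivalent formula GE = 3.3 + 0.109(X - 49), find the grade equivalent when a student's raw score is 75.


raw - median = 75 - 49 = 26
slope * diff = 0.109 * 26 = 2.834
GE = 3.3 + 2.834
GE = 6.134

6.134


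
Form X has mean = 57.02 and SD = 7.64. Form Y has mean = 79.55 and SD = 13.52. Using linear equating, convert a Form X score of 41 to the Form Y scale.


slope = SD_Y / SD_X = 13.52 / 7.64 ~ 1.7696
intercept = mean_Y - slope * mean_X = 79.55 - (13.52 / 7.64) * 57.02 ~ -21.3545
Y = slope * X + intercept. To avoid rounding drift from the rounded slope/intercept, evaluate the equivalent form Y = mean_Y + SD_Y * (X - mean_X) / SD_X at full precision:
Y = 79.55 + 13.52 * (41 - 57.02) / 7.64
Y = 79.55 - 13.52 * 16.02 / 7.64
Y = 79.55 - 216.5904 / 7.64
Y = 79.55 - 28.3495
Y = 51.2005

51.2005


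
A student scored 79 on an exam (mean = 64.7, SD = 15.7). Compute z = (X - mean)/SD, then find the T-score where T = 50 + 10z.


z = (X - mean) / SD = (79 - 64.7) / 15.7
z = 14.3 / 15.7
z = 0.9108
T-score = T = 50 + 10z
Carry z at full precision (z = 14.3 / 15.7) into the conversion:
T-score = 50 + 10 * (14.3 / 15.7) = 50 + 143 / 15.7
T-score = 50 + 9.1083
T-score = 59.1083

59.1083


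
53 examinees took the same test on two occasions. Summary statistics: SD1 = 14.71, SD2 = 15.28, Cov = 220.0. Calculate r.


r = cov(X,Y) / (SD_X * SD_Y)
r = 220.0 / (14.71 * 15.28)
r = 220.0 / 224.7688
r = 0.9788

0.9788


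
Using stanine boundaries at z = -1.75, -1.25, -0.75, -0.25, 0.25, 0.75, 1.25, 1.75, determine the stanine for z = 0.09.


Stanine boundaries: [-1.75, -1.25, -0.75, -0.25, 0.25, 0.75, 1.25, 1.75]
z = 0.09
Check each boundary:
  z >= -1.75 -> could be stanine 2
  z >= -1.25 -> could be stanine 3
  z >= -0.75 -> could be stanine 4
  z >= -0.25 -> could be stanine 5
  z < 0.25
  z < 0.75
  z < 1.25
  z < 1.75
Highest qualifying boundary gives stanine = 5

5


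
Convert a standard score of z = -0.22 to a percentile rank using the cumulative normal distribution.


CDF(z) = 0.5 * (1 + erf(z/sqrt(2)))
erf(-0.1556) = -0.1741
CDF = 0.4129
Percentile rank = 0.4129 * 100 = 41.29

41.29


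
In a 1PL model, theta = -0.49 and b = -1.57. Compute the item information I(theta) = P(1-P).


P = 1/(1+exp(-(-0.49--1.57))) = 0.7465
I = P*(1-P) = 0.7465 * 0.2535
I = 0.1892

0.1892


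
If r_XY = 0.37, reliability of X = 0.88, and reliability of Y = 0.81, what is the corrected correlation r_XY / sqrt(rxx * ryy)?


r_corrected = rxy / sqrt(rxx * ryy)
= 0.37 / sqrt(0.88 * 0.81)
= 0.37 / sqrt(0.7128)
= 0.37 / 0.844275
r_corrected = 0.4382

0.4382


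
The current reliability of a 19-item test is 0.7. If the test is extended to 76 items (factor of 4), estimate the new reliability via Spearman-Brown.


r_new = (n * rxx) / (1 + (n-1) * rxx)
r_new = (4 * 0.7) / (1 + 3 * 0.7)
r_new = 2.8 / 3.1
r_new = 0.9032

0.9032


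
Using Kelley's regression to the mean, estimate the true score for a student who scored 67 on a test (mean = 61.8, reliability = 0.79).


T_est = rxx * X + (1 - rxx) * mean
T_est = 0.79 * 67 + 0.21 * 61.8
T_est = 52.93 + 12.978
T_est = 65.908

65.908


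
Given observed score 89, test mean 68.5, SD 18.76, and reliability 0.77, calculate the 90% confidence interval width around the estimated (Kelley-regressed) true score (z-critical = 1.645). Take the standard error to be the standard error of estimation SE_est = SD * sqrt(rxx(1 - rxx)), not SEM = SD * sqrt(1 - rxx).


True score estimate = 0.77*89 + 0.23*68.5 = 84.285
SE_est = SD * sqrt(rxx * (1 - rxx)) = 18.76 * sqrt(0.77 * 0.23) = 18.76 * sqrt(0.1771) = 7.894818
CI = T_est +/- z * SE_est, so width = 2 * z * SE_est = 2 * 1.645 * 7.894818
Width = 25.974

25.974


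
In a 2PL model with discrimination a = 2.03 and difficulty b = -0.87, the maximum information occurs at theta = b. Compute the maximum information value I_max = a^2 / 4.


For 2PL, max info at theta = b = -0.87
I_max = a^2 / 4 = 2.03^2 / 4
= 4.1209 / 4
I_max = 1.0302

1.0302


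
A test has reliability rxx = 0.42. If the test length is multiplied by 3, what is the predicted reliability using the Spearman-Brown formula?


r_new = (n * rxx) / (1 + (n-1) * rxx)
r_new = (3 * 0.42) / (1 + 2 * 0.42)
r_new = 1.26 / 1.84
r_new = 0.6848

0.6848


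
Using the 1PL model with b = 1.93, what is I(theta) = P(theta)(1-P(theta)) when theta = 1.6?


P = 1/(1+exp(-(1.6-1.93))) = 0.4182
I = P*(1-P) = 0.4182 * 0.5818
I = 0.2433

0.2433


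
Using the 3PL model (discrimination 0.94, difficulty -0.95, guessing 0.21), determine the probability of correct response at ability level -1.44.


logit = 0.94*(-1.44 - -0.95) = -0.4606
P* = 1/(1 + exp(--0.4606)) = 0.3868
P = 0.21 + (1 - 0.21) * 0.3868
P = 0.5156

0.5156


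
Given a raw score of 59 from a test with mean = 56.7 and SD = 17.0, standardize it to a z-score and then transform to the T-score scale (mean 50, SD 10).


z = (X - mean) / SD = (59 - 56.7) / 17.0
z = 2.3 / 17.0
z = 0.1353
T-score = T = 50 + 10z
Carry z at full precision (z = 2.3 / 17.0) into the conversion:
T-score = 50 + 10 * (2.3 / 17.0) = 50 + 23 / 17.0
T-score = 50 + 1.3529
T-score = 51.3529

51.3529


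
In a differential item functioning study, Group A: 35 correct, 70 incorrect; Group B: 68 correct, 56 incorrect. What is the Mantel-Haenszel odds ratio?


Odds_A = 35/70 = 0.5
Odds_B = 68/56 = 1.2143
OR = Odds_A / Odds_B = 0.5 / 1.2143
Exactly, OR = (35 * 56) / (70 * 68) = 1960 / 4760
OR = 0.4118

0.4118


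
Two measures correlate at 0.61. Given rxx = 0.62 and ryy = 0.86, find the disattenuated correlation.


r_corrected = rxy / sqrt(rxx * ryy)
= 0.61 / sqrt(0.62 * 0.86)
= 0.61 / sqrt(0.5332)
= 0.61 / 0.730205
r_corrected = 0.8354

0.8354


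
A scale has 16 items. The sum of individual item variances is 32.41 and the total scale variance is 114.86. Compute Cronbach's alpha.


alpha = (k/(k-1)) * (1 - sum(si^2)/s_total^2)
= (16/15) * (1 - 32.41/114.86)
alpha = 0.7657

0.7657


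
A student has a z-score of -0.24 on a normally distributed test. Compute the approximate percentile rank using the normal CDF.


CDF(z) = 0.5 * (1 + erf(z/sqrt(2)))
erf(-0.1697) = -0.1897
CDF = 0.4052
Percentile rank = 0.4052 * 100 = 40.52

40.52


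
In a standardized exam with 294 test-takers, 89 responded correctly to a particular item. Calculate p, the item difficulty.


Item difficulty p = number correct / total examinees
p = 89 / 294
p = 0.3027

0.3027


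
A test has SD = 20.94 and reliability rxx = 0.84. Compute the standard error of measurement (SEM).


SEM = SD * sqrt(1 - rxx)
SEM = 20.94 * sqrt(1 - 0.84)
SEM = 20.94 * sqrt(0.16) = 20.94 * 0.4
SEM = 8.376

8.376


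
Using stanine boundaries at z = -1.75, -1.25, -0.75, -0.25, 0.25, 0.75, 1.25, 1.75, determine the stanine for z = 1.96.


Stanine boundaries: [-1.75, -1.25, -0.75, -0.25, 0.25, 0.75, 1.25, 1.75]
z = 1.96
Check each boundary:
  z >= -1.75 -> could be stanine 2
  z >= -1.25 -> could be stanine 3
  z >= -0.75 -> could be stanine 4
  z >= -0.25 -> could be stanine 5
  z >= 0.25 -> could be stanine 6
  z >= 0.75 -> could be stanine 7
  z >= 1.25 -> could be stanine 8
  z >= 1.75 -> could be stanine 9
Highest qualifying boundary gives stanine = 9

9


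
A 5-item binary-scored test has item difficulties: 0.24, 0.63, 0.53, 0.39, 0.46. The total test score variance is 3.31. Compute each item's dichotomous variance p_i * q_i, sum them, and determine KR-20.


For each item, compute p_i * q_i:
  Item 1: 0.24 * 0.76 = 0.1824
  Item 2: 0.63 * 0.37 = 0.2331
  Item 3: 0.53 * 0.47 = 0.2491
  Item 4: 0.39 * 0.61 = 0.2379
  Item 5: 0.46 * 0.54 = 0.2484
Sum(p_i * q_i) = 0.1824 + 0.2331 + 0.2491 + 0.2379 + 0.2484 = 1.1509
KR-20 = (k/(k-1)) * (1 - Sum(p_i*q_i) / Var_total)
= (5/4) * (1 - 1.1509/3.31)
= 1.25 * 0.6523
KR-20 = 0.8154

0.8154


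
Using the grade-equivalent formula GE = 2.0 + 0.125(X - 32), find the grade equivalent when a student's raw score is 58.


raw - median = 58 - 32 = 26
slope * diff = 0.125 * 26 = 3.25
GE = 2.0 + 3.25
GE = 5.25

5.25


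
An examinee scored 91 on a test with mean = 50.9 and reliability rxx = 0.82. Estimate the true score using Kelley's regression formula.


T_est = rxx * X + (1 - rxx) * mean
T_est = 0.82 * 91 + 0.18 * 50.9
T_est = 74.62 + 9.162
T_est = 83.782

83.782


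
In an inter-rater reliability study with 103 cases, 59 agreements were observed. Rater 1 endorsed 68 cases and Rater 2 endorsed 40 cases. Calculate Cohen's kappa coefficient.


P_o = 59/103 = 0.572816
P_e = (68*40 + 35*63) / 10609 = 0.464228
kappa = (P_o - P_e) / (1 - P_e)
kappa = (0.572816 - 0.464228) / (1 - 0.464228)
kappa = 0.2027

0.2027


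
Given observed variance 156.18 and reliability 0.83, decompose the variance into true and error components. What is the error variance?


var_true = rxx * var_obs = 0.83 * 156.18 = 129.6294
var_error = var_obs - var_true
var_error = 156.18 - 129.6294
var_error = 26.5506

26.5506


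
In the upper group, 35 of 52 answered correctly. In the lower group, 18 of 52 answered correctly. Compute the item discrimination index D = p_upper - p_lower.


p_upper = 35/52 = 0.6731
p_lower = 18/52 = 0.3462
D = 0.6731 - 0.3462 = 0.3269

0.3269


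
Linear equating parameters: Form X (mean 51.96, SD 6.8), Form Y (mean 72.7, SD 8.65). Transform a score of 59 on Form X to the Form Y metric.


slope = SD_Y / SD_X = 8.65 / 6.8 ~ 1.2721
intercept = mean_Y - slope * mean_X = 72.7 - (8.65 / 6.8) * 51.96 ~ 6.6038
Y = slope * X + intercept. To avoid rounding drift from the rounded slope/intercept, evaluate the equivalent form Y = mean_Y + SD_Y * (X - mean_X) / SD_X at full precision:
Y = 72.7 + 8.65 * (59 - 51.96) / 6.8
Y = 72.7 + 8.65 * 7.04 / 6.8
Y = 72.7 + 60.896 / 6.8
Y = 72.7 + 8.9553
Y = 81.6553

81.6553


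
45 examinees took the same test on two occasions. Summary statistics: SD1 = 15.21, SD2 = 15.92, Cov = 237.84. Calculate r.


r = cov(X,Y) / (SD_X * SD_Y)
r = 237.84 / (15.21 * 15.92)
r = 237.84 / 242.1432
r = 0.9822

0.9822


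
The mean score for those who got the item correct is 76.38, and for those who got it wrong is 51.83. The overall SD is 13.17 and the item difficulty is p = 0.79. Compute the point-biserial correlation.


q = 1 - p = 0.21
rpb = ((M1 - M0) / SD) * sqrt(p * q)
rpb = ((76.38 - 51.83) / 13.17) * sqrt(0.79 * 0.21)
rpb = 0.7593

0.7593


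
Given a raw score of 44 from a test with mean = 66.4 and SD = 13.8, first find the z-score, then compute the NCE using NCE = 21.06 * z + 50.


z = (X - mean) / SD = (44 - 66.4) / 13.8
z = -22.4 / 13.8
z = -1.6232
NCE = NCE = 21.06z + 50
Carry z at full precision (z = -22.4 / 13.8) into the conversion:
NCE = 21.06 * (-22.4 / 13.8) + 50 = -471.744 / 13.8 + 50
NCE = -34.1843 + 50
NCE = 15.8157

15.8157


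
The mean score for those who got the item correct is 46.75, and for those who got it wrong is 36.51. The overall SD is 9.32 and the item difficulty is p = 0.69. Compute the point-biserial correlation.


q = 1 - p = 0.31
rpb = ((M1 - M0) / SD) * sqrt(p * q)
rpb = ((46.75 - 36.51) / 9.32) * sqrt(0.69 * 0.31)
rpb = 0.5081

0.5081


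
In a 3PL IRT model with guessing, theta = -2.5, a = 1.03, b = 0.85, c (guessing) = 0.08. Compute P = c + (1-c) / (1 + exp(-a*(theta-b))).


logit = 1.03*(-2.5 - 0.85) = -3.4505
P* = 1/(1 + exp(--3.4505)) = 0.0308
P = 0.08 + (1 - 0.08) * 0.0308
P = 0.1083

0.1083


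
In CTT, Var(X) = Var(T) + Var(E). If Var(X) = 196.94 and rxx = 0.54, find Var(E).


var_true = rxx * var_obs = 0.54 * 196.94 = 106.3476
var_error = var_obs - var_true
var_error = 196.94 - 106.3476
var_error = 90.5924

90.5924


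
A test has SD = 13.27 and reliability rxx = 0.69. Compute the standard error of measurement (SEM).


SEM = SD * sqrt(1 - rxx)
SEM = 13.27 * sqrt(1 - 0.69)
SEM = 13.27 * sqrt(0.31) = 13.27 * 0.556776
SEM = 7.3884

7.3884


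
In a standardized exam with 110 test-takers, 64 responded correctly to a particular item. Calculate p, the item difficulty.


Item difficulty p = number correct / total examinees
p = 64 / 110
p = 0.5818

0.5818


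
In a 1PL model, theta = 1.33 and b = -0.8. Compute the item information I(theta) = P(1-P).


P = 1/(1+exp(-(1.33--0.8))) = 0.8938
I = P*(1-P) = 0.8938 * 0.1062
I = 0.0949

0.0949


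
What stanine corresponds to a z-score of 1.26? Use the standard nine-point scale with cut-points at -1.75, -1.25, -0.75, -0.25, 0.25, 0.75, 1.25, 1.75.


Stanine boundaries: [-1.75, -1.25, -0.75, -0.25, 0.25, 0.75, 1.25, 1.75]
z = 1.26
Check each boundary:
  z >= -1.75 -> could be stanine 2
  z >= -1.25 -> could be stanine 3
  z >= -0.75 -> could be stanine 4
  z >= -0.25 -> could be stanine 5
  z >= 0.25 -> could be stanine 6
  z >= 0.75 -> could be stanine 7
  z >= 1.25 -> could be stanine 8
  z < 1.75
Highest qualifying boundary gives stanine = 8

8


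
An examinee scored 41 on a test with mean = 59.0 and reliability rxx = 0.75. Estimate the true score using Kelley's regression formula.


T_est = rxx * X + (1 - rxx) * mean
T_est = 0.75 * 41 + 0.25 * 59.0
T_est = 30.75 + 14.75
T_est = 45.5

45.5


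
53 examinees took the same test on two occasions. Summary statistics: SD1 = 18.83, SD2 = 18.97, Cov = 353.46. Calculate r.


r = cov(X,Y) / (SD_X * SD_Y)
r = 353.46 / (18.83 * 18.97)
r = 353.46 / 357.2051
r = 0.9895

0.9895


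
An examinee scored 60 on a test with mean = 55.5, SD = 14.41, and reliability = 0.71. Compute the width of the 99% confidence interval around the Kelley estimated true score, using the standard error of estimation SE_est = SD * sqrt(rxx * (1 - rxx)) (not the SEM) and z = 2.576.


True score estimate = 0.71*60 + 0.29*55.5 = 58.695
SE_est = SD * sqrt(rxx * (1 - rxx)) = 14.41 * sqrt(0.71 * 0.29) = 14.41 * sqrt(0.2059) = 6.538711
CI = T_est +/- z * SE_est, so width = 2 * z * SE_est = 2 * 2.576 * 6.538711
Width = 33.6874

33.6874


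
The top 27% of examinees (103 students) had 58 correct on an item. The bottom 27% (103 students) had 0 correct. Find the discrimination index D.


p_upper = 58/103 = 0.5631
p_lower = 0/103 = 0.0
D = 0.5631 - 0.0 = 0.5631

0.5631


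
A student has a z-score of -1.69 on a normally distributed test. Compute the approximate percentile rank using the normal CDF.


CDF(z) = 0.5 * (1 + erf(z/sqrt(2)))
erf(-1.195) = -0.909
CDF = 0.0455
Percentile rank = 0.0455 * 100 = 4.55

4.55


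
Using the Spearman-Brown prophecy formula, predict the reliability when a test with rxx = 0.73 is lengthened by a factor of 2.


r_new = (n * rxx) / (1 + (n-1) * rxx)
r_new = (2 * 0.73) / (1 + 1 * 0.73)
r_new = 1.46 / 1.73
r_new = 0.8439

0.8439


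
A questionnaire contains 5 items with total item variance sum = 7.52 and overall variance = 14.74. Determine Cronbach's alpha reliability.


alpha = (k/(k-1)) * (1 - sum(si^2)/s_total^2)
= (5/4) * (1 - 7.52/14.74)
alpha = 0.6123

0.6123


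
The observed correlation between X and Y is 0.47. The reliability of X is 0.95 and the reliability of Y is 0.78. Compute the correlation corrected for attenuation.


r_corrected = rxy / sqrt(rxx * ryy)
= 0.47 / sqrt(0.95 * 0.78)
= 0.47 / sqrt(0.741)
= 0.47 / 0.860814
r_corrected = 0.546

0.546


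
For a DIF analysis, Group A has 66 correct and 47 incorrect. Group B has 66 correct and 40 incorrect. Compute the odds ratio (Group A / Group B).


Odds_A = 66/47 = 1.4043
Odds_B = 66/40 = 1.65
OR = Odds_A / Odds_B = 1.4043 / 1.65
Exactly, OR = (66 * 40) / (47 * 66) = 2640 / 3102
OR = 0.8511

0.8511


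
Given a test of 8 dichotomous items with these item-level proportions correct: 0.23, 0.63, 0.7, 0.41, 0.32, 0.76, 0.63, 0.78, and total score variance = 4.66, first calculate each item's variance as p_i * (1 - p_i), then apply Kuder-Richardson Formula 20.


For each item, compute p_i * q_i:
  Item 1: 0.23 * 0.77 = 0.1771
  Item 2: 0.63 * 0.37 = 0.2331
  Item 3: 0.7 * 0.3 = 0.21
  Item 4: 0.41 * 0.59 = 0.2419
  Item 5: 0.32 * 0.68 = 0.2176
  Item 6: 0.76 * 0.24 = 0.1824
  Item 7: 0.63 * 0.37 = 0.2331
  Item 8: 0.78 * 0.22 = 0.1716
Sum(p_i * q_i) = 0.1771 + 0.2331 + 0.21 + 0.2419 + 0.2176 + 0.1824 + 0.2331 + 0.1716 = 1.6668
KR-20 = (k/(k-1)) * (1 - Sum(p_i*q_i) / Var_total)
= (8/7) * (1 - 1.6668/4.66)
= 1.1429 * 0.6423
KR-20 = 0.7341

0.7341


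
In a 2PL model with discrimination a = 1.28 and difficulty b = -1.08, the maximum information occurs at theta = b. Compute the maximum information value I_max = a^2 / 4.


For 2PL, max info at theta = b = -1.08
I_max = a^2 / 4 = 1.28^2 / 4
= 1.6384 / 4
I_max = 0.4096

0.4096


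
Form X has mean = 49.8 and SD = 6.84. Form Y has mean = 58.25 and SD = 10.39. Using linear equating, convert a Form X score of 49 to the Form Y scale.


slope = SD_Y / SD_X = 10.39 / 6.84 ~ 1.519
intercept = mean_Y - slope * mean_X = 58.25 - (10.39 / 6.84) * 49.8 ~ -17.3965
Y = slope * X + intercept. To avoid rounding drift from the rounded slope/intercept, evaluate the equivalent form Y = mean_Y + SD_Y * (X - mean_X) / SD_X at full precision:
Y = 58.25 + 10.39 * (49 - 49.8) / 6.84
Y = 58.25 - 10.39 * 0.8 / 6.84
Y = 58.25 - 8.312 / 6.84
Y = 58.25 - 1.2152
Y = 57.0348

57.0348


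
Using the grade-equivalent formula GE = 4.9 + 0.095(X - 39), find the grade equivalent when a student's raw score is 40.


raw - median = 40 - 39 = 1
slope * diff = 0.095 * 1 = 0.095
GE = 4.9 + 0.095
GE = 4.995

4.995


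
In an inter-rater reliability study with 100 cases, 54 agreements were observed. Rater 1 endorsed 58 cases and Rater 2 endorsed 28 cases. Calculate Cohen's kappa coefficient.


P_o = 54/100 = 0.54
P_e = (58*28 + 42*72) / 10000 = 0.4648
kappa = (P_o - P_e) / (1 - P_e)
kappa = (0.54 - 0.4648) / (1 - 0.4648)
kappa = 0.1405

0.1405


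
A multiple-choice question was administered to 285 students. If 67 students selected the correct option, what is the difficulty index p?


Item difficulty p = number correct / total examinees
p = 67 / 285
p = 0.2351

0.2351


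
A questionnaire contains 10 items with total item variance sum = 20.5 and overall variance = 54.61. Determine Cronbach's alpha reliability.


alpha = (k/(k-1)) * (1 - sum(si^2)/s_total^2)
= (10/9) * (1 - 20.5/54.61)
alpha = 0.694

0.694


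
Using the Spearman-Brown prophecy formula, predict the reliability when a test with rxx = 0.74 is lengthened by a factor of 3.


r_new = (n * rxx) / (1 + (n-1) * rxx)
r_new = (3 * 0.74) / (1 + 2 * 0.74)
r_new = 2.22 / 2.48
r_new = 0.8952

0.8952


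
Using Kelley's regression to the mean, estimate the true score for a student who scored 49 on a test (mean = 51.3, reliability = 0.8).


T_est = rxx * X + (1 - rxx) * mean
T_est = 0.8 * 49 + 0.2 * 51.3
T_est = 39.2 + 10.26
T_est = 49.46

49.46


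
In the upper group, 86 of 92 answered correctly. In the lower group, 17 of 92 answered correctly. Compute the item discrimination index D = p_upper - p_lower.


p_upper = 86/92 = 0.9348
p_lower = 17/92 = 0.1848
D = 0.9348 - 0.1848 = 0.75

0.75


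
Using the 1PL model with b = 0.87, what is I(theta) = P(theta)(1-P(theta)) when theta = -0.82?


P = 1/(1+exp(-(-0.82-0.87))) = 0.1558
I = P*(1-P) = 0.1558 * 0.8442
I = 0.1315

0.1315


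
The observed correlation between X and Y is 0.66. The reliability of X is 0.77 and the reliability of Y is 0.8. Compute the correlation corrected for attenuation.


r_corrected = rxy / sqrt(rxx * ryy)
= 0.66 / sqrt(0.77 * 0.8)
= 0.66 / sqrt(0.616)
= 0.66 / 0.784857
r_corrected = 0.8409

0.8409


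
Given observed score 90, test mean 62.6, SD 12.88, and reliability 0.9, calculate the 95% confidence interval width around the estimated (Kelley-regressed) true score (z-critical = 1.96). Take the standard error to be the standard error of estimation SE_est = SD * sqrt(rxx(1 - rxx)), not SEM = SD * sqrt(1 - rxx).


True score estimate = 0.9*90 + 0.1*62.6 = 87.26
SE_est = SD * sqrt(rxx * (1 - rxx)) = 12.88 * sqrt(0.9 * 0.1) = 12.88 * sqrt(0.09) = 3.864
CI = T_est +/- z * SE_est, so width = 2 * z * SE_est = 2 * 1.96 * 3.864
Width = 15.1469

15.1469


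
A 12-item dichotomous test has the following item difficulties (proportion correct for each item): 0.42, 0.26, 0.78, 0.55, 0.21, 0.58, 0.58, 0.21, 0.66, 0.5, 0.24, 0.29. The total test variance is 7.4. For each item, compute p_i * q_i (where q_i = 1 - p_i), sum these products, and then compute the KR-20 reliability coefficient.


For each item, compute p_i * q_i:
  Item 1: 0.42 * 0.58 = 0.2436
  Item 2: 0.26 * 0.74 = 0.1924
  Item 3: 0.78 * 0.22 = 0.1716
  Item 4: 0.55 * 0.45 = 0.2475
  Item 5: 0.21 * 0.79 = 0.1659
  Item 6: 0.58 * 0.42 = 0.2436
  Item 7: 0.58 * 0.42 = 0.2436
  Item 8: 0.21 * 0.79 = 0.1659
  Item 9: 0.66 * 0.34 = 0.2244
  Item 10: 0.5 * 0.5 = 0.25
  Item 11: 0.24 * 0.76 = 0.1824
  Item 12: 0.29 * 0.71 = 0.2059
Sum(p_i * q_i) = 0.2436 + 0.1924 + 0.1716 + 0.2475 + 0.1659 + 0.2436 + 0.2436 + 0.1659 + 0.2244 + 0.25 + 0.1824 + 0.2059 = 2.5368
KR-20 = (k/(k-1)) * (1 - Sum(p_i*q_i) / Var_total)
= (12/11) * (1 - 2.5368/7.4)
= 1.0909 * 0.6572
KR-20 = 0.7169

0.7169


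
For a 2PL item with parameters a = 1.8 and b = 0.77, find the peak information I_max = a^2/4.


For 2PL, max info at theta = b = 0.77
I_max = a^2 / 4 = 1.8^2 / 4
= 3.24 / 4
I_max = 0.81

0.81


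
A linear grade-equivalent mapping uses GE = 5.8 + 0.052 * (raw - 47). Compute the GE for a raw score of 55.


raw - median = 55 - 47 = 8
slope * diff = 0.052 * 8 = 0.416
GE = 5.8 + 0.416
GE = 6.216

6.216


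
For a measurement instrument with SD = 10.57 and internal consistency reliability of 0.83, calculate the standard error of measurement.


SEM = SD * sqrt(1 - rxx)
SEM = 10.57 * sqrt(1 - 0.83)
SEM = 10.57 * sqrt(0.17) = 10.57 * 0.412311
SEM = 4.3581

4.3581


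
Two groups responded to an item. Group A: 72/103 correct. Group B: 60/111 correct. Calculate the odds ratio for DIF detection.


Odds_A = 72/31 = 2.3226
Odds_B = 60/51 = 1.1765
OR = Odds_A / Odds_B = 2.3226 / 1.1765
Exactly, OR = (72 * 51) / (31 * 60) = 3672 / 1860
OR = 1.9742

1.9742


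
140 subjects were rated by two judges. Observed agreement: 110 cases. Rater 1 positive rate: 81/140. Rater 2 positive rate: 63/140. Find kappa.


P_o = 110/140 = 0.785714
P_e = (81*63 + 59*77) / 19600 = 0.492143
kappa = (P_o - P_e) / (1 - P_e)
kappa = (0.785714 - 0.492143) / (1 - 0.492143)
kappa = 0.5781

0.5781


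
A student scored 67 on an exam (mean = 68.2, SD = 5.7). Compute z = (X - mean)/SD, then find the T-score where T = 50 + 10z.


z = (X - mean) / SD = (67 - 68.2) / 5.7
z = -1.2 / 5.7
z = -0.2105
T-score = T = 50 + 10z
Carry z at full precision (z = -1.2 / 5.7) into the conversion:
T-score = 50 + 10 * (-1.2 / 5.7) = 50 + -12 / 5.7
T-score = 50 + -2.1053
T-score = 47.8947

47.8947
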